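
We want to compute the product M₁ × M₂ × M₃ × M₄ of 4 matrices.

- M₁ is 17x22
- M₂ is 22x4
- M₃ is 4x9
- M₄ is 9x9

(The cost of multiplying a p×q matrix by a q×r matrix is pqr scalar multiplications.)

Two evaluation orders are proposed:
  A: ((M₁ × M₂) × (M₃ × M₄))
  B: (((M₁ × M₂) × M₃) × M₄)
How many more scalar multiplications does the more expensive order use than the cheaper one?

Order A = ((M₁ × M₂) × (M₃ × M₄)): (M₁ × M₂): 17×22 by 22×4 → 17×4, cost 17·22·4 = 1496; (M₃ × M₄): 4×9 by 9×9 → 4×9, cost 4·9·9 = 324; ((M₁ × M₂) × (M₃ × M₄)): 17×4 by 4×9 → 17×9, cost 17·4·9 = 612; cumulative 2432. Total 2432.
Order B = (((M₁ × M₂) × M₃) × M₄): (M₁ × M₂): 17×22 by 22×4 → 17×4, cost 17·22·4 = 1496; ((M₁ × M₂) × M₃): 17×4 by 4×9 → 17×9, cost 17·4·9 = 612; cumulative 2108; (((M₁ × M₂) × M₃) × M₄): 17×9 by 9×9 → 17×9, cost 17·9·9 = 1377; cumulative 3485. Total 3485.
Difference: |2432 − 3485| = 1053.

1053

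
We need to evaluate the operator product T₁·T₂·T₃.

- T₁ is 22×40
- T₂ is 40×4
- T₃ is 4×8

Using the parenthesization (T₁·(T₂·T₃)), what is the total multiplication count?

(T₂·T₃): 40×4 by 4×8 → 40×8, cost 40·4·8 = 1280
(T₁·(T₂·T₃)): 22×40 by 40×8 → 22×8, cost 22·40·8 = 7040; cumulative 8320
Total: 8320 scalar multiplications.

8320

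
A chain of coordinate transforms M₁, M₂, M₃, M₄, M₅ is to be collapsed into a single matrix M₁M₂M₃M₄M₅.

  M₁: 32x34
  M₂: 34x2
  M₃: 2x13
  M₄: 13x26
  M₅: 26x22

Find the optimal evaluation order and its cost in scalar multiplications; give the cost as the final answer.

5404

Adjacent pairs: M₁M₂ = 32·34·2 = 2176; M₂M₃ = 34·2·13 = 884; M₃M₄ = 2·13·26 = 676; M₄M₅ = 13·26·22 = 7436.
Length 3: M₁..M₃: k=1: 0+884+32·34·13=15028; k=2: 2176+0+32·2·13=3008 → min 3008 | M₂..M₄: k=2: 0+676+34·2·26=2444; k=3: 884+0+34·13·26=12376 → min 2444 | M₃..M₅: k=3: 0+7436+2·13·22=8008; k=4: 676+0+2·26·22=1820 → min 1820.
Length 4: M₁..M₄: k=1: 0+2444+32·34·26=30732; k=2: 2176+676+32·2·26=4516; k=3: 3008+0+32·13·26=13824 → min 4516 | M₂..M₅: k=2: 0+1820+34·2·22=3316; k=3: 884+7436+34·13·22=18044; k=4: 2444+0+34·26·22=21892 → min 3316.
Length 5: M₁..M₅: k=1: 0+3316+32·34·22=27252; k=2: 2176+1820+32·2·22=5404; k=3: 3008+7436+32·13·22=19596; k=4: 4516+0+32·26·22=22820 → min 5404.
Optimal parenthesization: ((M₁M₂)((M₃M₄)M₅)) with cost 5404.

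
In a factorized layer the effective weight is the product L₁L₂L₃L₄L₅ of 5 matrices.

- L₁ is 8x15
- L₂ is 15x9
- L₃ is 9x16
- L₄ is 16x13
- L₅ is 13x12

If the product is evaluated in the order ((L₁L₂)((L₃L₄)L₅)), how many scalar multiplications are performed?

5220

(L₁L₂): 8×15 by 15×9 → 8×9, cost 8·15·9 = 1080
(L₃L₄): 9×16 by 16×13 → 9×13, cost 9·16·13 = 1872
((L₃L₄)L₅): 9×13 by 13×12 → 9×12, cost 9·13·12 = 1404; cumulative 3276
((L₁L₂)((L₃L₄)L₅)): 8×9 by 9×12 → 8×12, cost 8·9·12 = 864; cumulative 5220
Total: 5220 scalar multiplications.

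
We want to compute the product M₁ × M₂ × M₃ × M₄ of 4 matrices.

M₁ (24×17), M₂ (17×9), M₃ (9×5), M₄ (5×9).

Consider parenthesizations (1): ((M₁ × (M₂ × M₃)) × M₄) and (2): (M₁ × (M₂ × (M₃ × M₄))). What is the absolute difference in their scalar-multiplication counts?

Order (1) = ((M₁ × (M₂ × M₃)) × M₄): (M₂ × M₃): 17×9 by 9×5 → 17×5, cost 17·9·5 = 765; (M₁ × (M₂ × M₃)): 24×17 by 17×5 → 24×5, cost 24·17·5 = 2040; cumulative 2805; ((M₁ × (M₂ × M₃)) × M₄): 24×5 by 5×9 → 24×9, cost 24·5·9 = 1080; cumulative 3885. Total 3885.
Order (2) = (M₁ × (M₂ × (M₃ × M₄))): (M₃ × M₄): 9×5 by 5×9 → 9×9, cost 9·5·9 = 405; (M₂ × (M₃ × M₄)): 17×9 by 9×9 → 17×9, cost 17·9·9 = 1377; cumulative 1782; (M₁ × (M₂ × (M₃ × M₄))): 24×17 by 17×9 → 24×9, cost 24·17·9 = 3672; cumulative 5454. Total 5454.
Difference: |3885 − 5454| = 1569.

1569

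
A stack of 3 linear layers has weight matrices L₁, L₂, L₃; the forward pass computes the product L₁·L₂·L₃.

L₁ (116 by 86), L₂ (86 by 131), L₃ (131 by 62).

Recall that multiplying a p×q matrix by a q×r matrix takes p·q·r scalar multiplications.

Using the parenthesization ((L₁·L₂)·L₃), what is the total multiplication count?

(L₁·L₂): 116×86 by 86×131 → 116×131, cost 116·86·131 = 1306856
((L₁·L₂)·L₃): 116×131 by 131×62 → 116×62, cost 116·131·62 = 942152; cumulative 2249008
Total: 2249008 scalar multiplications.

2249008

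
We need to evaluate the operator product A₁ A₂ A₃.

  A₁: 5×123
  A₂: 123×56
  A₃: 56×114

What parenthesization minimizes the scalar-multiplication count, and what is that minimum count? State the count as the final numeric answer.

66360

(A₁ (A₂ A₃)): cost 855342.
((A₁ A₂) A₃): cost 66360.
Optimal: ((A₁ A₂) A₃) with cost 66360.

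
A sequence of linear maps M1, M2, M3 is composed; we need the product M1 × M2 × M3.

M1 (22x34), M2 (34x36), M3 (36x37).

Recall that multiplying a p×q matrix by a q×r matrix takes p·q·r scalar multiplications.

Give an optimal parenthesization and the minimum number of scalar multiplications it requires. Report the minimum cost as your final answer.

(M1 × (M2 × M3)): cost 72964.
((M1 × M2) × M3): cost 56232.
Optimal: ((M1 × M2) × M3) with cost 56232.

56232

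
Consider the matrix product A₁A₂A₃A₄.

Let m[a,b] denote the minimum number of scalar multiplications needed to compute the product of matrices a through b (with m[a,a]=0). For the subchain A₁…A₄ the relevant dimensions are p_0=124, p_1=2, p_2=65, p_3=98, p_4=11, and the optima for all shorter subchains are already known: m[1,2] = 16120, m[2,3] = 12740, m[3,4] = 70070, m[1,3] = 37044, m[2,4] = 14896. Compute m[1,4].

17624

m[1,4] = min over k∈[1,3] of m[1,k]+m[k+1,4]+p_{0}·p_k·p_{4}.
k=1: 0 + 14896 + 124·2·11 = 17624; k=2: 16120 + 70070 + 124·65·11 = 174850; k=3: 37044 + 0 + 124·98·11 = 170716.
Minimum: 17624 at k=1.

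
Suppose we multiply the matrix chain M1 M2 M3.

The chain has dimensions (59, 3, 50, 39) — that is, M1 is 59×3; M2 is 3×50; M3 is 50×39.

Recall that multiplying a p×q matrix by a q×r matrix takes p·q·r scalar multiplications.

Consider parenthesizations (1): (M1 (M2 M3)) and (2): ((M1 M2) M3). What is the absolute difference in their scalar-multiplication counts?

111147

Order (1) = (M1 (M2 M3)): (M2 M3): 3×50 by 50×39 → 3×39, cost 3·50·39 = 5850; (M1 (M2 M3)): 59×3 by 3×39 → 59×39, cost 59·3·39 = 6903; cumulative 12753. Total 12753.
Order (2) = ((M1 M2) M3): (M1 M2): 59×3 by 3×50 → 59×50, cost 59·3·50 = 8850; ((M1 M2) M3): 59×50 by 50×39 → 59×39, cost 59·50·39 = 115050; cumulative 123900. Total 123900.
Difference: |12753 − 123900| = 111147.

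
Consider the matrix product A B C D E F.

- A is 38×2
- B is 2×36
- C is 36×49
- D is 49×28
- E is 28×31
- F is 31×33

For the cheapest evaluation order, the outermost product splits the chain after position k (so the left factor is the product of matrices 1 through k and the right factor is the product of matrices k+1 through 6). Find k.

Adjacent pairs: AB = 38·2·36 = 2736; BC = 2·36·49 = 3528; CD = 36·49·28 = 49392; DE = 49·28·31 = 42532; EF = 28·31·33 = 28644.
Length 3: A..C: k=1: 0+3528+38·2·49=7252; k=2: 2736+0+38·36·49=69768 → min 7252 | B..D: k=2: 0+49392+2·36·28=51408; k=3: 3528+0+2·49·28=6272 → min 6272 | C..E: k=3: 0+42532+36·49·31=97216; k=4: 49392+0+36·28·31=80640 → min 80640 | D..F: k=4: 0+28644+49·28·33=73920; k=5: 42532+0+49·31·33=92659 → min 73920.
Length 4: A..D: k=1: 0+6272+38·2·28=8400; k=2: 2736+49392+38·36·28=90432; k=3: 7252+0+38·49·28=59388 → min 8400 | B..E: k=2: 0+80640+2·36·31=82872; k=3: 3528+42532+2·49·31=49098; k=4: 6272+0+2·28·31=8008 → min 8008 | C..F: k=3: 0+73920+36·49·33=132132; k=4: 49392+28644+36·28·33=111300; k=5: 80640+0+36·31·33=117468 → min 111300.
Length 5: A..E: k=1: 0+8008+38·2·31=10364; k=2: 2736+80640+38·36·31=125784; k=3: 7252+42532+38·49·31=107506; k=4: 8400+0+38·28·31=41384 → min 10364 | B..F: k=2: 0+111300+2·36·33=113676; k=3: 3528+73920+2·49·33=80682; k=4: 6272+28644+2·28·33=36764; k=5: 8008+0+2·31·33=10054 → min 10054.
Top-level splits: k=1: (A..A)·(B..F) → 0+10054+38·2·33 = 12562; k=2: (A..B)·(C..F) → 2736+111300+38·36·33 = 159180; k=3: (A..C)·(D..F) → 7252+73920+38·49·33 = 142618; k=4: (A..D)·(E..F) → 8400+28644+38·28·33 = 72156; k=5: (A..E)·(F..F) → 10364+0+38·31·33 = 49238.
Best split is after A, i.e. k = 1.

1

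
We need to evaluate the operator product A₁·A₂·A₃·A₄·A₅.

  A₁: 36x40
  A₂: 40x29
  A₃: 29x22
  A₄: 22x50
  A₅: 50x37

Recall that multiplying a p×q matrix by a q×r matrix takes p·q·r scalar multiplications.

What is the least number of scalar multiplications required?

127204

Adjacent pairs: A₁A₂ = 36·40·29 = 41760; A₂A₃ = 40·29·22 = 25520; A₃A₄ = 29·22·50 = 31900; A₄A₅ = 22·50·37 = 40700.
Length 3: A₁..A₃: k=1: 0+25520+36·40·22=57200; k=2: 41760+0+36·29·22=64728 → min 57200 | A₂..A₄: k=2: 0+31900+40·29·50=89900; k=3: 25520+0+40·22·50=69520 → min 69520 | A₃..A₅: k=3: 0+40700+29·22·37=64306; k=4: 31900+0+29·50·37=85550 → min 64306.
Length 4: A₁..A₄: k=1: 0+69520+36·40·50=141520; k=2: 41760+31900+36·29·50=125860; k=3: 57200+0+36·22·50=96800 → min 96800 | A₂..A₅: k=2: 0+64306+40·29·37=107226; k=3: 25520+40700+40·22·37=98780; k=4: 69520+0+40·50·37=143520 → min 98780.
Length 5: A₁..A₅: k=1: 0+98780+36·40·37=152060; k=2: 41760+64306+36·29·37=144694; k=3: 57200+40700+36·22·37=127204; k=4: 96800+0+36·50·37=163400 → min 127204.
Optimal order: ((A₁·(A₂·A₃))·(A₄·A₅)) with cost 127204.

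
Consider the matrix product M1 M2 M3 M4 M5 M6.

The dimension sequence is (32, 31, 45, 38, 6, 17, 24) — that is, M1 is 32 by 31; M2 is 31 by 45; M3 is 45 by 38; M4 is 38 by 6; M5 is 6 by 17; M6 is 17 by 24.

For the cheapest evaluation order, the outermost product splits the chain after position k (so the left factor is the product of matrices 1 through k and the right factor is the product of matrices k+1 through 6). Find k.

4

Adjacent pairs: M1M2 = 32·31·45 = 44640; M2M3 = 31·45·38 = 53010; M3M4 = 45·38·6 = 10260; M4M5 = 38·6·17 = 3876; M5M6 = 6·17·24 = 2448.
Length 3: M1..M3: k=1: 0+53010+32·31·38=90706; k=2: 44640+0+32·45·38=99360 → min 90706 | M2..M4: k=2: 0+10260+31·45·6=18630; k=3: 53010+0+31·38·6=60078 → min 18630 | M3..M5: k=3: 0+3876+45·38·17=32946; k=4: 10260+0+45·6·17=14850 → min 14850 | M4..M6: k=4: 0+2448+38·6·24=7920; k=5: 3876+0+38·17·24=19380 → min 7920.
Length 4: M1..M4: k=1: 0+18630+32·31·6=24582; k=2: 44640+10260+32·45·6=63540; k=3: 90706+0+32·38·6=98002 → min 24582 | M2..M5: k=2: 0+14850+31·45·17=38565; k=3: 53010+3876+31·38·17=76912; k=4: 18630+0+31·6·17=21792 → min 21792 | M3..M6: k=3: 0+7920+45·38·24=48960; k=4: 10260+2448+45·6·24=19188; k=5: 14850+0+45·17·24=33210 → min 19188.
Length 5: M1..M5: k=1: 0+21792+32·31·17=38656; k=2: 44640+14850+32·45·17=83970; k=3: 90706+3876+32·38·17=115254; k=4: 24582+0+32·6·17=27846 → min 27846 | M2..M6: k=2: 0+19188+31·45·24=52668; k=3: 53010+7920+31·38·24=89202; k=4: 18630+2448+31·6·24=25542; k=5: 21792+0+31·17·24=34440 → min 25542.
Top-level splits: k=1: (M1..M1)·(M2..M6) → 0+25542+32·31·24 = 49350; k=2: (M1..M2)·(M3..M6) → 44640+19188+32·45·24 = 98388; k=3: (M1..M3)·(M4..M6) → 90706+7920+32·38·24 = 127810; k=4: (M1..M4)·(M5..M6) → 24582+2448+32·6·24 = 31638; k=5: (M1..M5)·(M6..M6) → 27846+0+32·17·24 = 40902.
Best split is after M4, i.e. k = 4.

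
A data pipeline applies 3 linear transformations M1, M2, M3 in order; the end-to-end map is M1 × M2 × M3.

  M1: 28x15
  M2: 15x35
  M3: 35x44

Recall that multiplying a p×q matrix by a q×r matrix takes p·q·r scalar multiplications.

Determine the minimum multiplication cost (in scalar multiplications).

Order (M1 × (M2 × M3)): (M2 × M3): 15×35 by 35×44 → 15×44, cost 15·35·44 = 23100; (M1 × (M2 × M3)): 28×15 by 15×44 → 28×44, cost 28·15·44 = 18480; cumulative 41580. Total 41580.
Order ((M1 × M2) × M3): (M1 × M2): 28×15 by 15×35 → 28×35, cost 28·15·35 = 14700; ((M1 × M2) × M3): 28×35 by 35×44 → 28×44, cost 28·35·44 = 43120; cumulative 57820. Total 57820.
Minimum: 41580.

41580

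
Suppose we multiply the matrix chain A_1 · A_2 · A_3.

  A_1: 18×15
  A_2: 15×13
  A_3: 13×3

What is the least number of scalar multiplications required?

1395

Order (A_1 · (A_2 · A_3)): (A_2 · A_3): 15×13 by 13×3 → 15×3, cost 15·13·3 = 585; (A_1 · (A_2 · A_3)): 18×15 by 15×3 → 18×3, cost 18·15·3 = 810; cumulative 1395. Total 1395.
Order ((A_1 · A_2) · A_3): (A_1 · A_2): 18×15 by 15×13 → 18×13, cost 18·15·13 = 3510; ((A_1 · A_2) · A_3): 18×13 by 13×3 → 18×3, cost 18·13·3 = 702; cumulative 4212. Total 4212.
Minimum: 1395.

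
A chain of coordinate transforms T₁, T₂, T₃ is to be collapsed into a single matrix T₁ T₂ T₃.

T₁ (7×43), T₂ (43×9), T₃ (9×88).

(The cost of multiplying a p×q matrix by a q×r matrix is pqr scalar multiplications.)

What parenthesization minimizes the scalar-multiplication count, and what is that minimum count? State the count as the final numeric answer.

(T₁ (T₂ T₃)): cost 60544.
((T₁ T₂) T₃): cost 8253.
Optimal: ((T₁ T₂) T₃) with cost 8253.

8253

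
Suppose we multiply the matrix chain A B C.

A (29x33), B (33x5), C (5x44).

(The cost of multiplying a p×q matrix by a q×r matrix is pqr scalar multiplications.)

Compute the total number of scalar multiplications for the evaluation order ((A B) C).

(A B): 29×33 by 33×5 → 29×5, cost 29·33·5 = 4785
((A B) C): 29×5 by 5×44 → 29×44, cost 29·5·44 = 6380; cumulative 11165
Total: 11165 scalar multiplications.

11165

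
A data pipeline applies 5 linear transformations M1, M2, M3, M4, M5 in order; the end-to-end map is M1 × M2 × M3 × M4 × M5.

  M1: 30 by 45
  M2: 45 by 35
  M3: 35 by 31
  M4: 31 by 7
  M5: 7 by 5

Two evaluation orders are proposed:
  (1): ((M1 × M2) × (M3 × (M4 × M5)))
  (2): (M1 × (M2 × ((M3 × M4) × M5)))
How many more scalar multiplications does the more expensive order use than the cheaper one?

35565

Order (1) = ((M1 × M2) × (M3 × (M4 × M5))): (M1 × M2): 30×45 by 45×35 → 30×35, cost 30·45·35 = 47250; (M4 × M5): 31×7 by 7×5 → 31×5, cost 31·7·5 = 1085; (M3 × (M4 × M5)): 35×31 by 31×5 → 35×5, cost 35·31·5 = 5425; cumulative 6510; ((M1 × M2) × (M3 × (M4 × M5))): 30×35 by 35×5 → 30×5, cost 30·35·5 = 5250; cumulative 59010. Total 59010.
Order (2) = (M1 × (M2 × ((M3 × M4) × M5))): (M3 × M4): 35×31 by 31×7 → 35×7, cost 35·31·7 = 7595; ((M3 × M4) × M5): 35×7 by 7×5 → 35×5, cost 35·7·5 = 1225; cumulative 8820; (M2 × ((M3 × M4) × M5)): 45×35 by 35×5 → 45×5, cost 45·35·5 = 7875; cumulative 16695; (M1 × (M2 × ((M3 × M4) × M5))): 30×45 by 45×5 → 30×5, cost 30·45·5 = 6750; cumulative 23445. Total 23445.
Difference: |59010 − 23445| = 35565.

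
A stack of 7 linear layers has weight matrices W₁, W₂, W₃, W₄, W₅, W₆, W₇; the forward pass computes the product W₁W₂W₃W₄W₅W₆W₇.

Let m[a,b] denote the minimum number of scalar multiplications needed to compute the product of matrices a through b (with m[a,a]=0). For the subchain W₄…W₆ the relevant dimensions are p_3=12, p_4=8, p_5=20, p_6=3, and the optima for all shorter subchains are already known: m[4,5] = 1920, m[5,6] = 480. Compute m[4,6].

m[4,6] = min over k∈[4,5] of m[4,k]+m[k+1,6]+p_{3}·p_k·p_{6}.
k=4: 0 + 480 + 12·8·3 = 768; k=5: 1920 + 0 + 12·20·3 = 2640.
Minimum: 768 at k=4.

768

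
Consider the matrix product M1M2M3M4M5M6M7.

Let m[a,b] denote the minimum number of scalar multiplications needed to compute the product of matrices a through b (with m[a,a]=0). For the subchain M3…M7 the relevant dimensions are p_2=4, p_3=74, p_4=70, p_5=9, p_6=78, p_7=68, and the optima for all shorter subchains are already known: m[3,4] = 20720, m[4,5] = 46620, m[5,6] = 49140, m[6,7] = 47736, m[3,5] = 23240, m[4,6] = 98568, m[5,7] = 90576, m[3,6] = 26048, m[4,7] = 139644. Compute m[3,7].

m[3,7] = min over k∈[3,6] of m[3,k]+m[k+1,7]+p_{2}·p_k·p_{7}.
k=3: 0 + 139644 + 4·74·68 = 159772; k=4: 20720 + 90576 + 4·70·68 = 130336; k=5: 23240 + 47736 + 4·9·68 = 73424; k=6: 26048 + 0 + 4·78·68 = 47264.
Minimum: 47264 at k=6.

47264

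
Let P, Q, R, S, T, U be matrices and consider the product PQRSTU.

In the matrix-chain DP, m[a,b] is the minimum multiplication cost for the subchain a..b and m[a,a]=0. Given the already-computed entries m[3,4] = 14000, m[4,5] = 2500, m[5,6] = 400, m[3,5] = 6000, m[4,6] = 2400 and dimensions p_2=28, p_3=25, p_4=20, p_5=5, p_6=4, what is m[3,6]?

5200

m[3,6] = min over k∈[3,5] of m[3,k]+m[k+1,6]+p_{2}·p_k·p_{6}.
k=3: 0 + 2400 + 28·25·4 = 5200; k=4: 14000 + 400 + 28·20·4 = 16640; k=5: 6000 + 0 + 28·5·4 = 6560.
Minimum: 5200 at k=3.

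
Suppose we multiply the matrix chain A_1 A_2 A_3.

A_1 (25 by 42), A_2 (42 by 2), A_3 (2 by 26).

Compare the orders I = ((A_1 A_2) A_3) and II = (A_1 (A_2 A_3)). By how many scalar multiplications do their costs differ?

Order I = ((A_1 A_2) A_3): (A_1 A_2): 25×42 by 42×2 → 25×2, cost 25·42·2 = 2100; ((A_1 A_2) A_3): 25×2 by 2×26 → 25×26, cost 25·2·26 = 1300; cumulative 3400. Total 3400.
Order II = (A_1 (A_2 A_3)): (A_2 A_3): 42×2 by 2×26 → 42×26, cost 42·2·26 = 2184; (A_1 (A_2 A_3)): 25×42 by 42×26 → 25×26, cost 25·42·26 = 27300; cumulative 29484. Total 29484.
Difference: |3400 − 29484| = 26084.

26084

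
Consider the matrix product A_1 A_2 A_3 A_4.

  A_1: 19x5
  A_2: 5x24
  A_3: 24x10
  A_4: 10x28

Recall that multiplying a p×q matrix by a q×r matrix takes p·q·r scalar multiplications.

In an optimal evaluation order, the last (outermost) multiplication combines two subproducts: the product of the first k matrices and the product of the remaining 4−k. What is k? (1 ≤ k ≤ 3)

Adjacent pairs: A_1A_2 = 19·5·24 = 2280; A_2A_3 = 5·24·10 = 1200; A_3A_4 = 24·10·28 = 6720.
Length 3: A_1..A_3: k=1: 0+1200+19·5·10=2150; k=2: 2280+0+19·24·10=6840 → min 2150 | A_2..A_4: k=2: 0+6720+5·24·28=10080; k=3: 1200+0+5·10·28=2600 → min 2600.
Top-level splits: k=1: (A_1..A_1)·(A_2..A_4) → 0+2600+19·5·28 = 5260; k=2: (A_1..A_2)·(A_3..A_4) → 2280+6720+19·24·28 = 21768; k=3: (A_1..A_3)·(A_4..A_4) → 2150+0+19·10·28 = 7470.
Best split is after A_1, i.e. k = 1.

1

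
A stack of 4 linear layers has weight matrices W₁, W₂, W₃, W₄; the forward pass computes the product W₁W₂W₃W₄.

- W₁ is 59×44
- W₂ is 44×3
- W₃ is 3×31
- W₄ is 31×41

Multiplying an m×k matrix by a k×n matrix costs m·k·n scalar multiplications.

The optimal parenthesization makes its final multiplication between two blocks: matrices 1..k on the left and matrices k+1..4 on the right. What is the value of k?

2

Adjacent pairs: W₁W₂ = 59·44·3 = 7788; W₂W₃ = 44·3·31 = 4092; W₃W₄ = 3·31·41 = 3813.
Length 3: W₁..W₃: k=1: 0+4092+59·44·31=84568; k=2: 7788+0+59·3·31=13275 → min 13275 | W₂..W₄: k=2: 0+3813+44·3·41=9225; k=3: 4092+0+44·31·41=60016 → min 9225.
Top-level splits: k=1: (W₁..W₁)·(W₂..W₄) → 0+9225+59·44·41 = 115661; k=2: (W₁..W₂)·(W₃..W₄) → 7788+3813+59·3·41 = 18858; k=3: (W₁..W₃)·(W₄..W₄) → 13275+0+59·31·41 = 88264.
Best split is after W₂, i.e. k = 2.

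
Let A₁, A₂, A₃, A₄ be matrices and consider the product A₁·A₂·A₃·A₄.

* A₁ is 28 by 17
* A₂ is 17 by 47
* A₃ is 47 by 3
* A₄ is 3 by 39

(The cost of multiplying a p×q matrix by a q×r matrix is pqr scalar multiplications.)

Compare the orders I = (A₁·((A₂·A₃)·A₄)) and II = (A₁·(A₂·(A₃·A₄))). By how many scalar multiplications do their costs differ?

Order I = (A₁·((A₂·A₃)·A₄)): (A₂·A₃): 17×47 by 47×3 → 17×3, cost 17·47·3 = 2397; ((A₂·A₃)·A₄): 17×3 by 3×39 → 17×39, cost 17·3·39 = 1989; cumulative 4386; (A₁·((A₂·A₃)·A₄)): 28×17 by 17×39 → 28×39, cost 28·17·39 = 18564; cumulative 22950. Total 22950.
Order II = (A₁·(A₂·(A₃·A₄))): (A₃·A₄): 47×3 by 3×39 → 47×39, cost 47·3·39 = 5499; (A₂·(A₃·A₄)): 17×47 by 47×39 → 17×39, cost 17·47·39 = 31161; cumulative 36660; (A₁·(A₂·(A₃·A₄))): 28×17 by 17×39 → 28×39, cost 28·17·39 = 18564; cumulative 55224. Total 55224.
Difference: |22950 − 55224| = 32274.

32274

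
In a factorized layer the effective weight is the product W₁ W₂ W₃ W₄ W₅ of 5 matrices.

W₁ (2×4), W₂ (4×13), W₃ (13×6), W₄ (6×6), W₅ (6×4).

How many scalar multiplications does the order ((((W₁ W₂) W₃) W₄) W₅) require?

380

(W₁ W₂): 2×4 by 4×13 → 2×13, cost 2·4·13 = 104
((W₁ W₂) W₃): 2×13 by 13×6 → 2×6, cost 2·13·6 = 156; cumulative 260
(((W₁ W₂) W₃) W₄): 2×6 by 6×6 → 2×6, cost 2·6·6 = 72; cumulative 332
((((W₁ W₂) W₃) W₄) W₅): 2×6 by 6×4 → 2×4, cost 2·6·4 = 48; cumulative 380
Total: 380 scalar multiplications.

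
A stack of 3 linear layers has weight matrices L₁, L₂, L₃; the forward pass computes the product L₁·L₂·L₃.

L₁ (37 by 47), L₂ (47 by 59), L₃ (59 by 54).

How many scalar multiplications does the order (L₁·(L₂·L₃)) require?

(L₂·L₃): 47×59 by 59×54 → 47×54, cost 47·59·54 = 149742
(L₁·(L₂·L₃)): 37×47 by 47×54 → 37×54, cost 37·47·54 = 93906; cumulative 243648
Total: 243648 scalar multiplications.

243648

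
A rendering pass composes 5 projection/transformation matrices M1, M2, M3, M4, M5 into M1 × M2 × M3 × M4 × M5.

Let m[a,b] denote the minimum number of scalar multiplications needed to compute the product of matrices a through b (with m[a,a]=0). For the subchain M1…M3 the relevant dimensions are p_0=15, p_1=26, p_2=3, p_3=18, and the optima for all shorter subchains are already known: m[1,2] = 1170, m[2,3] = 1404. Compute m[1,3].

1980

m[1,3] = min over k∈[1,2] of m[1,k]+m[k+1,3]+p_{0}·p_k·p_{3}.
k=1: 0 + 1404 + 15·26·18 = 8424; k=2: 1170 + 0 + 15·3·18 = 1980.
Minimum: 1980 at k=2.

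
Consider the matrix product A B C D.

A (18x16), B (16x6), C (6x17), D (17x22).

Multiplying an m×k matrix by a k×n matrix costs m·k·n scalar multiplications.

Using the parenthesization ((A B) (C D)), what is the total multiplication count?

6348

(A B): 18×16 by 16×6 → 18×6, cost 18·16·6 = 1728
(C D): 6×17 by 17×22 → 6×22, cost 6·17·22 = 2244
((A B) (C D)): 18×6 by 6×22 → 18×22, cost 18·6·22 = 2376; cumulative 6348
Total: 6348 scalar multiplications.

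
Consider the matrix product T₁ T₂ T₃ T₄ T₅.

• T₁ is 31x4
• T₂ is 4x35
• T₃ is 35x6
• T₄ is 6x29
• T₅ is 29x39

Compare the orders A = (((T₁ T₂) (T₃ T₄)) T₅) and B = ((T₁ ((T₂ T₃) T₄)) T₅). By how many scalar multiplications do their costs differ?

36763

Order A = (((T₁ T₂) (T₃ T₄)) T₅): (T₁ T₂): 31×4 by 4×35 → 31×35, cost 31·4·35 = 4340; (T₃ T₄): 35×6 by 6×29 → 35×29, cost 35·6·29 = 6090; ((T₁ T₂) (T₃ T₄)): 31×35 by 35×29 → 31×29, cost 31·35·29 = 31465; cumulative 41895; (((T₁ T₂) (T₃ T₄)) T₅): 31×29 by 29×39 → 31×39, cost 31·29·39 = 35061; cumulative 76956. Total 76956.
Order B = ((T₁ ((T₂ T₃) T₄)) T₅): (T₂ T₃): 4×35 by 35×6 → 4×6, cost 4·35·6 = 840; ((T₂ T₃) T₄): 4×6 by 6×29 → 4×29, cost 4·6·29 = 696; cumulative 1536; (T₁ ((T₂ T₃) T₄)): 31×4 by 4×29 → 31×29, cost 31·4·29 = 3596; cumulative 5132; ((T₁ ((T₂ T₃) T₄)) T₅): 31×29 by 29×39 → 31×39, cost 31·29·39 = 35061; cumulative 40193. Total 40193.
Difference: |76956 − 40193| = 36763.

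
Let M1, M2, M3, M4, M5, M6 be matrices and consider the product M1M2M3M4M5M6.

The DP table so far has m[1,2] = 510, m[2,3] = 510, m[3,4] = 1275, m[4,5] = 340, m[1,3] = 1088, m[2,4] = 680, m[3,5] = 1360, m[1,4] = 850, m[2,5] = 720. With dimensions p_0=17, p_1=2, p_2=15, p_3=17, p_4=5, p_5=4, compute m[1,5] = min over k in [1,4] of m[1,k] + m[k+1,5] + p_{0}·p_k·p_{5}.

m[1,5] = min over k∈[1,4] of m[1,k]+m[k+1,5]+p_{0}·p_k·p_{5}.
k=1: 0 + 720 + 17·2·4 = 856; k=2: 510 + 1360 + 17·15·4 = 2890; k=3: 1088 + 340 + 17·17·4 = 2584; k=4: 850 + 0 + 17·5·4 = 1190.
Minimum: 856 at k=1.

856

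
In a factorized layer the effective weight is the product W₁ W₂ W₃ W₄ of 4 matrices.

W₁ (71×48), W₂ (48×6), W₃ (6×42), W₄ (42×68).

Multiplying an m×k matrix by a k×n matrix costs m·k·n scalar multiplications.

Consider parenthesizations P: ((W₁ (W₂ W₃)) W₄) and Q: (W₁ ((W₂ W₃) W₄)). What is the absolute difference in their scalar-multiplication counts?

Order P = ((W₁ (W₂ W₃)) W₄): (W₂ W₃): 48×6 by 6×42 → 48×42, cost 48·6·42 = 12096; (W₁ (W₂ W₃)): 71×48 by 48×42 → 71×42, cost 71·48·42 = 143136; cumulative 155232; ((W₁ (W₂ W₃)) W₄): 71×42 by 42×68 → 71×68, cost 71·42·68 = 202776; cumulative 358008. Total 358008.
Order Q = (W₁ ((W₂ W₃) W₄)): (W₂ W₃): 48×6 by 6×42 → 48×42, cost 48·6·42 = 12096; ((W₂ W₃) W₄): 48×42 by 42×68 → 48×68, cost 48·42·68 = 137088; cumulative 149184; (W₁ ((W₂ W₃) W₄)): 71×48 by 48×68 → 71×68, cost 71·48·68 = 231744; cumulative 380928. Total 380928.
Difference: |358008 − 380928| = 22920.

22920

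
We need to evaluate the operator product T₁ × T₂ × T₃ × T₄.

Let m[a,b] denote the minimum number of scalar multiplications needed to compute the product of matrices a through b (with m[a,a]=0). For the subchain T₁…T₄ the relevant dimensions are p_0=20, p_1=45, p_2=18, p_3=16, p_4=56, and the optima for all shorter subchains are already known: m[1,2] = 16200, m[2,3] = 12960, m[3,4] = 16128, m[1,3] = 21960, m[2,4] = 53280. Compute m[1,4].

m[1,4] = min over k∈[1,3] of m[1,k]+m[k+1,4]+p_{0}·p_k·p_{4}.
k=1: 0 + 53280 + 20·45·56 = 103680; k=2: 16200 + 16128 + 20·18·56 = 52488; k=3: 21960 + 0 + 20·16·56 = 39880.
Minimum: 39880 at k=3.

39880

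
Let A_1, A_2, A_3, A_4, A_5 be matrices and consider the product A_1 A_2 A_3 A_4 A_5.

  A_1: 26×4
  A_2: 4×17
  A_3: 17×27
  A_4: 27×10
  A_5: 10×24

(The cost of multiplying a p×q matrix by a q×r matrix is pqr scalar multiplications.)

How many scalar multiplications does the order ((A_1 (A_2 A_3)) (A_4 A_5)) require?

27972

(A_2 A_3): 4×17 by 17×27 → 4×27, cost 4·17·27 = 1836
(A_1 (A_2 A_3)): 26×4 by 4×27 → 26×27, cost 26·4·27 = 2808; cumulative 4644
(A_4 A_5): 27×10 by 10×24 → 27×24, cost 27·10·24 = 6480
((A_1 (A_2 A_3)) (A_4 A_5)): 26×27 by 27×24 → 26×24, cost 26·27·24 = 16848; cumulative 27972
Total: 27972 scalar multiplications.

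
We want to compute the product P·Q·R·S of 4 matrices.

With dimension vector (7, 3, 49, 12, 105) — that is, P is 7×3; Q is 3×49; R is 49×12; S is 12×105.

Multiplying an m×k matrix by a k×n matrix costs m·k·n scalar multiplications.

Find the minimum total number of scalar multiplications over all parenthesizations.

7749

Adjacent pairs: PQ = 7·3·49 = 1029; QR = 3·49·12 = 1764; RS = 49·12·105 = 61740.
Length 3: P..R: k=1: 0+1764+7·3·12=2016; k=2: 1029+0+7·49·12=5145 → min 2016 | Q..S: k=2: 0+61740+3·49·105=77175; k=3: 1764+0+3·12·105=5544 → min 5544.
Length 4: P..S: k=1: 0+5544+7·3·105=7749; k=2: 1029+61740+7·49·105=98784; k=3: 2016+0+7·12·105=10836 → min 7749.
Optimal order: (P·((Q·R)·S)) with cost 7749.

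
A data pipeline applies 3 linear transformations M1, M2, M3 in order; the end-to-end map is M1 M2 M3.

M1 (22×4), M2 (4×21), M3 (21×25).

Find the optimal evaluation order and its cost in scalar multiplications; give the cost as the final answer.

4300

(M1 (M2 M3)): cost 4300.
((M1 M2) M3): cost 13398.
Optimal: (M1 (M2 M3)) with cost 4300.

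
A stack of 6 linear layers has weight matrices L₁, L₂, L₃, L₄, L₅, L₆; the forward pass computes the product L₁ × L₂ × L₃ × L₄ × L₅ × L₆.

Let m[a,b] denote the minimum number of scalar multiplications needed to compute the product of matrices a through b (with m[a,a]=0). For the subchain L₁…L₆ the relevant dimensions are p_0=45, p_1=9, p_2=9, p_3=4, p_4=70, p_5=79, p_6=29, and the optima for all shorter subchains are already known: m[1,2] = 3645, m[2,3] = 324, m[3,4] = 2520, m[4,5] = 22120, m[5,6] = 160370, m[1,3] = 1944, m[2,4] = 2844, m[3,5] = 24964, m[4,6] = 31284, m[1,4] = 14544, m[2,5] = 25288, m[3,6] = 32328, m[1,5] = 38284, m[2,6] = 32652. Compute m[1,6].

m[1,6] = min over k∈[1,5] of m[1,k]+m[k+1,6]+p_{0}·p_k·p_{6}.
k=1: 0 + 32652 + 45·9·29 = 44397; k=2: 3645 + 32328 + 45·9·29 = 47718; k=3: 1944 + 31284 + 45·4·29 = 38448; k=4: 14544 + 160370 + 45·70·29 = 266264; k=5: 38284 + 0 + 45·79·29 = 141379.
Minimum: 38448 at k=3.

38448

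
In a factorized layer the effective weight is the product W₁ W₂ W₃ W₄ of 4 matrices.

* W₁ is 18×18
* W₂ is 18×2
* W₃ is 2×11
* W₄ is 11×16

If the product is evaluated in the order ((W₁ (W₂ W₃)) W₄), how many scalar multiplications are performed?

7128

(W₂ W₃): 18×2 by 2×11 → 18×11, cost 18·2·11 = 396
(W₁ (W₂ W₃)): 18×18 by 18×11 → 18×11, cost 18·18·11 = 3564; cumulative 3960
((W₁ (W₂ W₃)) W₄): 18×11 by 11×16 → 18×16, cost 18·11·16 = 3168; cumulative 7128
Total: 7128 scalar multiplications.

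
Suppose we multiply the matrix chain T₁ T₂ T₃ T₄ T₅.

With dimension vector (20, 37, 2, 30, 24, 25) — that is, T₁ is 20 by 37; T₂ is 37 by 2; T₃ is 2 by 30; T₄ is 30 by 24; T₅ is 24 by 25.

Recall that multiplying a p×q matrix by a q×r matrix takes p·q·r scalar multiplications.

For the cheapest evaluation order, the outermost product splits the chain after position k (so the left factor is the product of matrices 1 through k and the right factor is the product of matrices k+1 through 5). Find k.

2

Adjacent pairs: T₁T₂ = 20·37·2 = 1480; T₂T₃ = 37·2·30 = 2220; T₃T₄ = 2·30·24 = 1440; T₄T₅ = 30·24·25 = 18000.
Length 3: T₁..T₃: k=1: 0+2220+20·37·30=24420; k=2: 1480+0+20·2·30=2680 → min 2680 | T₂..T₄: k=2: 0+1440+37·2·24=3216; k=3: 2220+0+37·30·24=28860 → min 3216 | T₃..T₅: k=3: 0+18000+2·30·25=19500; k=4: 1440+0+2·24·25=2640 → min 2640.
Length 4: T₁..T₄: k=1: 0+3216+20·37·24=20976; k=2: 1480+1440+20·2·24=3880; k=3: 2680+0+20·30·24=17080 → min 3880 | T₂..T₅: k=2: 0+2640+37·2·25=4490; k=3: 2220+18000+37·30·25=47970; k=4: 3216+0+37·24·25=25416 → min 4490.
Top-level splits: k=1: (T₁..T₁)·(T₂..T₅) → 0+4490+20·37·25 = 22990; k=2: (T₁..T₂)·(T₃..T₅) → 1480+2640+20·2·25 = 5120; k=3: (T₁..T₃)·(T₄..T₅) → 2680+18000+20·30·25 = 35680; k=4: (T₁..T₄)·(T₅..T₅) → 3880+0+20·24·25 = 15880.
Best split is after T₂, i.e. k = 2.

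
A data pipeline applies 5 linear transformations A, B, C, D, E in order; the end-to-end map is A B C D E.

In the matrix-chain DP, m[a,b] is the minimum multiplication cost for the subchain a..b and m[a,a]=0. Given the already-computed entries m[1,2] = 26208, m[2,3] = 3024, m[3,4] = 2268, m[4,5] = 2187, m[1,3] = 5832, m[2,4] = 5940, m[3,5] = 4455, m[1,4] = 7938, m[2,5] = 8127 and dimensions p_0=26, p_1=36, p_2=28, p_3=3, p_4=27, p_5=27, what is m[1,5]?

10125

m[1,5] = min over k∈[1,4] of m[1,k]+m[k+1,5]+p_{0}·p_k·p_{5}.
k=1: 0 + 8127 + 26·36·27 = 33399; k=2: 26208 + 4455 + 26·28·27 = 50319; k=3: 5832 + 2187 + 26·3·27 = 10125; k=4: 7938 + 0 + 26·27·27 = 26892.
Minimum: 10125 at k=3.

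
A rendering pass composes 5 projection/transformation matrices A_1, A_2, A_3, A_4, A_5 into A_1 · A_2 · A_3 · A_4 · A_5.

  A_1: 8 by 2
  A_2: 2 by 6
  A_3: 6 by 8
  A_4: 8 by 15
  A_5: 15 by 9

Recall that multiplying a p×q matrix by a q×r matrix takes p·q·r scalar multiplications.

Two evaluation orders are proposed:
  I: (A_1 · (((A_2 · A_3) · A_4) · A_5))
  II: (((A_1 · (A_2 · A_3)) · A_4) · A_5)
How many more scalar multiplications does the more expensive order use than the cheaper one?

1514

Order I = (A_1 · (((A_2 · A_3) · A_4) · A_5)): (A_2 · A_3): 2×6 by 6×8 → 2×8, cost 2·6·8 = 96; ((A_2 · A_3) · A_4): 2×8 by 8×15 → 2×15, cost 2·8·15 = 240; cumulative 336; (((A_2 · A_3) · A_4) · A_5): 2×15 by 15×9 → 2×9, cost 2·15·9 = 270; cumulative 606; (A_1 · (((A_2 · A_3) · A_4) · A_5)): 8×2 by 2×9 → 8×9, cost 8·2·9 = 144; cumulative 750. Total 750.
Order II = (((A_1 · (A_2 · A_3)) · A_4) · A_5): (A_2 · A_3): 2×6 by 6×8 → 2×8, cost 2·6·8 = 96; (A_1 · (A_2 · A_3)): 8×2 by 2×8 → 8×8, cost 8·2·8 = 128; cumulative 224; ((A_1 · (A_2 · A_3)) · A_4): 8×8 by 8×15 → 8×15, cost 8·8·15 = 960; cumulative 1184; (((A_1 · (A_2 · A_3)) · A_4) · A_5): 8×15 by 15×9 → 8×9, cost 8·15·9 = 1080; cumulative 2264. Total 2264.
Difference: |750 − 2264| = 1514.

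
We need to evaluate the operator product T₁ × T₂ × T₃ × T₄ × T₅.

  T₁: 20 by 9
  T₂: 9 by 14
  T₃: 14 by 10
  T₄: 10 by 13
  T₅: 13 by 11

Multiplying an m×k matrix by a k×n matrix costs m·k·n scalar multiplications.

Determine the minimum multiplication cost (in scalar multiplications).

5660

Adjacent pairs: T₁T₂ = 20·9·14 = 2520; T₂T₃ = 9·14·10 = 1260; T₃T₄ = 14·10·13 = 1820; T₄T₅ = 10·13·11 = 1430.
Length 3: T₁..T₃: k=1: 0+1260+20·9·10=3060; k=2: 2520+0+20·14·10=5320 → min 3060 | T₂..T₄: k=2: 0+1820+9·14·13=3458; k=3: 1260+0+9·10·13=2430 → min 2430 | T₃..T₅: k=3: 0+1430+14·10·11=2970; k=4: 1820+0+14·13·11=3822 → min 2970.
Length 4: T₁..T₄: k=1: 0+2430+20·9·13=4770; k=2: 2520+1820+20·14·13=7980; k=3: 3060+0+20·10·13=5660 → min 4770 | T₂..T₅: k=2: 0+2970+9·14·11=4356; k=3: 1260+1430+9·10·11=3680; k=4: 2430+0+9·13·11=3717 → min 3680.
Length 5: T₁..T₅: k=1: 0+3680+20·9·11=5660; k=2: 2520+2970+20·14·11=8570; k=3: 3060+1430+20·10·11=6690; k=4: 4770+0+20·13·11=7630 → min 5660.
Optimal order: (T₁ × ((T₂ × T₃) × (T₄ × T₅))) with cost 5660.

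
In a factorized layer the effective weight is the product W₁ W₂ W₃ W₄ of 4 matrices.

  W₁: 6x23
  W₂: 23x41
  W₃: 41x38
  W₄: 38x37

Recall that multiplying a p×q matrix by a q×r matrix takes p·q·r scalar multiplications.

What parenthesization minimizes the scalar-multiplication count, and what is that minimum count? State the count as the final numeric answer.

23442

Adjacent pairs: W₁W₂ = 6·23·41 = 5658; W₂W₃ = 23·41·38 = 35834; W₃W₄ = 41·38·37 = 57646.
Length 3: W₁..W₃: k=1: 0+35834+6·23·38=41078; k=2: 5658+0+6·41·38=15006 → min 15006 | W₂..W₄: k=2: 0+57646+23·41·37=92537; k=3: 35834+0+23·38·37=68172 → min 68172.
Length 4: W₁..W₄: k=1: 0+68172+6·23·37=73278; k=2: 5658+57646+6·41·37=72406; k=3: 15006+0+6·38·37=23442 → min 23442.
Optimal parenthesization: (((W₁ W₂) W₃) W₄) with cost 23442.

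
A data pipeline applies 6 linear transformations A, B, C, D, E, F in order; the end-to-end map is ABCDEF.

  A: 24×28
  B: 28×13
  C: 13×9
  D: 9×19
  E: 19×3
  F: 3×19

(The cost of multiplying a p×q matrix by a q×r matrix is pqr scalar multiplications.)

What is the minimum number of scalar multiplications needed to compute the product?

5340

Adjacent pairs: AB = 24·28·13 = 8736; BC = 28·13·9 = 3276; CD = 13·9·19 = 2223; DE = 9·19·3 = 513; EF = 19·3·19 = 1083.
Length 3: A..C: k=1: 0+3276+24·28·9=9324; k=2: 8736+0+24·13·9=11544 → min 9324 | B..D: k=2: 0+2223+28·13·19=9139; k=3: 3276+0+28·9·19=8064 → min 8064 | C..E: k=3: 0+513+13·9·3=864; k=4: 2223+0+13·19·3=2964 → min 864 | D..F: k=4: 0+1083+9·19·19=4332; k=5: 513+0+9·3·19=1026 → min 1026.
Length 4: A..D: k=1: 0+8064+24·28·19=20832; k=2: 8736+2223+24·13·19=16887; k=3: 9324+0+24·9·19=13428 → min 13428 | B..E: k=2: 0+864+28·13·3=1956; k=3: 3276+513+28·9·3=4545; k=4: 8064+0+28·19·3=9660 → min 1956 | C..F: k=3: 0+1026+13·9·19=3249; k=4: 2223+1083+13·19·19=7999; k=5: 864+0+13·3·19=1605 → min 1605.
Length 5: A..E: k=1: 0+1956+24·28·3=3972; k=2: 8736+864+24·13·3=10536; k=3: 9324+513+24·9·3=10485; k=4: 13428+0+24·19·3=14796 → min 3972 | B..F: k=2: 0+1605+28·13·19=8521; k=3: 3276+1026+28·9·19=9090; k=4: 8064+1083+28·19·19=19255; k=5: 1956+0+28·3·19=3552 → min 3552.
Length 6: A..F: k=1: 0+3552+24·28·19=16320; k=2: 8736+1605+24·13·19=16269; k=3: 9324+1026+24·9·19=14454; k=4: 13428+1083+24·19·19=23175; k=5: 3972+0+24·3·19=5340 → min 5340.
Optimal order: ((A(B(C(DE))))F) with cost 5340.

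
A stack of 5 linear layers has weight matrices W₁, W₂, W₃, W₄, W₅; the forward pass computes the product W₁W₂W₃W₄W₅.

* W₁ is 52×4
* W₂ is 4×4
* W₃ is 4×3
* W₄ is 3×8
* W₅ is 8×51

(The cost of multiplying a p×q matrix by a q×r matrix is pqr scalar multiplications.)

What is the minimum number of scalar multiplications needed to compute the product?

9852

Adjacent pairs: W₁W₂ = 52·4·4 = 832; W₂W₃ = 4·4·3 = 48; W₃W₄ = 4·3·8 = 96; W₄W₅ = 3·8·51 = 1224.
Length 3: W₁..W₃: k=1: 0+48+52·4·3=672; k=2: 832+0+52·4·3=1456 → min 672 | W₂..W₄: k=2: 0+96+4·4·8=224; k=3: 48+0+4·3·8=144 → min 144 | W₃..W₅: k=3: 0+1224+4·3·51=1836; k=4: 96+0+4·8·51=1728 → min 1728.
Length 4: W₁..W₄: k=1: 0+144+52·4·8=1808; k=2: 832+96+52·4·8=2592; k=3: 672+0+52·3·8=1920 → min 1808 | W₂..W₅: k=2: 0+1728+4·4·51=2544; k=3: 48+1224+4·3·51=1884; k=4: 144+0+4·8·51=1776 → min 1776.
Length 5: W₁..W₅: k=1: 0+1776+52·4·51=12384; k=2: 832+1728+52·4·51=13168; k=3: 672+1224+52·3·51=9852; k=4: 1808+0+52·8·51=23024 → min 9852.
Optimal order: ((W₁(W₂W₃))(W₄W₅)) with cost 9852.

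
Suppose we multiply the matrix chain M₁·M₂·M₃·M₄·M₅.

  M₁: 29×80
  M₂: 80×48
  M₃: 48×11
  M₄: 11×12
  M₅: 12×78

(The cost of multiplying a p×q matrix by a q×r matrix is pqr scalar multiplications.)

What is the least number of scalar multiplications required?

98732

Adjacent pairs: M₁M₂ = 29·80·48 = 111360; M₂M₃ = 80·48·11 = 42240; M₃M₄ = 48·11·12 = 6336; M₄M₅ = 11·12·78 = 10296.
Length 3: M₁..M₃: k=1: 0+42240+29·80·11=67760; k=2: 111360+0+29·48·11=126672 → min 67760 | M₂..M₄: k=2: 0+6336+80·48·12=52416; k=3: 42240+0+80·11·12=52800 → min 52416 | M₃..M₅: k=3: 0+10296+48·11·78=51480; k=4: 6336+0+48·12·78=51264 → min 51264.
Length 4: M₁..M₄: k=1: 0+52416+29·80·12=80256; k=2: 111360+6336+29·48·12=134400; k=3: 67760+0+29·11·12=71588 → min 71588 | M₂..M₅: k=2: 0+51264+80·48·78=350784; k=3: 42240+10296+80·11·78=121176; k=4: 52416+0+80·12·78=127296 → min 121176.
Length 5: M₁..M₅: k=1: 0+121176+29·80·78=302136; k=2: 111360+51264+29·48·78=271200; k=3: 67760+10296+29·11·78=102938; k=4: 71588+0+29·12·78=98732 → min 98732.
Optimal order: (((M₁·(M₂·M₃))·M₄)·M₅) with cost 98732.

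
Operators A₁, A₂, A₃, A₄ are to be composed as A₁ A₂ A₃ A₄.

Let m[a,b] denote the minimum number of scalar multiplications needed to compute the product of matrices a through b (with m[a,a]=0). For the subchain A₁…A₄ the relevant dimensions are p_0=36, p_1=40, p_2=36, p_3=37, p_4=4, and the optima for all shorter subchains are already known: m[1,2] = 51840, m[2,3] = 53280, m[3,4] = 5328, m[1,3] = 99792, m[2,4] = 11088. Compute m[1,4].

m[1,4] = min over k∈[1,3] of m[1,k]+m[k+1,4]+p_{0}·p_k·p_{4}.
k=1: 0 + 11088 + 36·40·4 = 16848; k=2: 51840 + 5328 + 36·36·4 = 62352; k=3: 99792 + 0 + 36·37·4 = 105120.
Minimum: 16848 at k=1.

16848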